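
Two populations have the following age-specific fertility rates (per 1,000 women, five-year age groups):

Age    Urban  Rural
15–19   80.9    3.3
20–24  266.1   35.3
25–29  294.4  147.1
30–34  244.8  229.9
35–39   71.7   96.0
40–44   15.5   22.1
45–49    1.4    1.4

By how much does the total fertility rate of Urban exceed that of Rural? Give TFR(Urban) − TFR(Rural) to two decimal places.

Urban:
  Sum of ASFRs = 80.9 + 266.1 + 294.4 + 244.8 + 71.7 + 15.5 + 1.4 = 974.8
  TFR = 5 × 974.8 / 1000 = 4.874
Rural:
  Sum of ASFRs = 3.3 + 35.3 + 147.1 + 229.9 + 96.0 + 22.1 + 1.4 = 535.1
  TFR = 5 × 535.1 / 1000 = 2.6755
Difference = 4.874 − 2.6755 = 2.1985

2.20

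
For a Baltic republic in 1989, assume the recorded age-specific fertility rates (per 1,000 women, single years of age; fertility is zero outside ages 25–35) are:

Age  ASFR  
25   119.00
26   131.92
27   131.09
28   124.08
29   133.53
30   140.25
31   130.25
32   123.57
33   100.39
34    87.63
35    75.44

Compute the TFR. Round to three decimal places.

1.297

Sum of ASFRs = 119.00 + 131.92 + 131.09 + 124.08 + 133.53 + 140.25 + 130.25 + 123.57 + 100.39 + 87.63 + 75.44 = 1297.15
TFR = 1297.15 / 1000 = 1.29715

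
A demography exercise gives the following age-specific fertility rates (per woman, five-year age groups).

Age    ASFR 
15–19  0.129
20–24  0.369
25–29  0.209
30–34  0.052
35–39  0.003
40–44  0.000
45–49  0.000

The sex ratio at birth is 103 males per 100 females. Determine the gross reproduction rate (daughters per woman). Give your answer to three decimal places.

Proportion female at birth = 100 / (100 + 103) = 0.49261.
Sum of ASFRs = 0.129 + 0.369 + 0.209 + 0.052 + 0.003 + 0.000 + 0.000 = 0.762
TFR = 5 × 0.762 = 3.81
GRR = 0.49261 × 3.81 = 1.87684

1.877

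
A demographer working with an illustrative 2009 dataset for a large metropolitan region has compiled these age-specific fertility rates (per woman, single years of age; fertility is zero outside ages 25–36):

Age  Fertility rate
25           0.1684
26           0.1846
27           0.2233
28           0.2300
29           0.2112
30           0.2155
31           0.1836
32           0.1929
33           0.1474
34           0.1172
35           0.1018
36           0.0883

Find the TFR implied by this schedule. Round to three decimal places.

2.064

Sum of ASFRs = 0.1684 + 0.1846 + 0.2233 + 0.2300 + 0.2112 + 0.2155 + 0.1836 + 0.1929 + 0.1474 + 0.1172 + 0.1018 + 0.0883 = 2.0642
TFR = 2.0642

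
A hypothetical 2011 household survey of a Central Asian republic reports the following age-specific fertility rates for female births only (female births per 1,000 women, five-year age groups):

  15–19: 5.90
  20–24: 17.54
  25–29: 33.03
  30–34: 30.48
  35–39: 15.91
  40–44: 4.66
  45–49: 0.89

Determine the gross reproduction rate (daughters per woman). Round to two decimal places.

0.54

Sum of female ASFRs = 5.90 + 17.54 + 33.03 + 30.48 + 15.91 + 4.66 + 0.89 = 108.41
GRR = 5 × 108.41 / 1000 = 0.54205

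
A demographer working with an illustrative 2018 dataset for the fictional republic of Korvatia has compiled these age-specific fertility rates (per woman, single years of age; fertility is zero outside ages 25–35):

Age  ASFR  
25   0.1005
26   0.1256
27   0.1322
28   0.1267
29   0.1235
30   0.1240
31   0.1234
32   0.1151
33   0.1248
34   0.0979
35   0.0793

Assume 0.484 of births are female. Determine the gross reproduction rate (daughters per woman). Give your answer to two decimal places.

Proportion female at birth = 0.484.
Sum of ASFRs = 0.1005 + 0.1256 + 0.1322 + 0.1267 + 0.1235 + 0.1240 + 0.1234 + 0.1151 + 0.1248 + 0.0979 + 0.0793 = 1.2730
TFR = 1.273
GRR = 0.484 × 1.273 = 0.61613

0.62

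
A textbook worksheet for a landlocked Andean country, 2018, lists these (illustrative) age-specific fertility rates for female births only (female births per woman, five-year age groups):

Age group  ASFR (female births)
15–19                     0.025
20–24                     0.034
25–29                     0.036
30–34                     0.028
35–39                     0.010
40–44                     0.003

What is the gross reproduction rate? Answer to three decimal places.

0.680

Sum of female ASFRs = 0.025 + 0.034 + 0.036 + 0.028 + 0.010 + 0.003 = 0.136
GRR = 5 × 0.136 = 0.68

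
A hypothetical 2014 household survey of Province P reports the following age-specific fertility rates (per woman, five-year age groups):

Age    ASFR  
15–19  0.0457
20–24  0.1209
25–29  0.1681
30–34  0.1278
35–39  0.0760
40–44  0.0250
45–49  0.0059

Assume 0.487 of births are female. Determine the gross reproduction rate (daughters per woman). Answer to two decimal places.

1.39

Proportion female at birth = 0.487.
Sum of ASFRs = 0.0457 + 0.1209 + 0.1681 + 0.1278 + 0.0760 + 0.0250 + 0.0059 = 0.5694
TFR = 5 × 0.5694 = 2.847
GRR = 0.487 × 2.847 = 1.38649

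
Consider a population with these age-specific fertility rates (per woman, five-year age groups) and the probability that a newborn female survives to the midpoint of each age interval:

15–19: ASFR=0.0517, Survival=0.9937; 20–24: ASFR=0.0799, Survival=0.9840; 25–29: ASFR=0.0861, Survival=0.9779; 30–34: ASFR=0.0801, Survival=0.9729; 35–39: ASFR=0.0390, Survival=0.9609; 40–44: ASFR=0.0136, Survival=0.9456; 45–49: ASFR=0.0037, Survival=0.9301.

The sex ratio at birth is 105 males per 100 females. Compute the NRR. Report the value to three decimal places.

Proportion female at birth = 100 / (100 + 105) = 0.48780.
Survival-weighted fertility by age (5·fₓ·Sₓ):
  15–19: 5 × 0.0517 × 0.9937 = 0.25687
  20–24: 5 × 0.0799 × 0.9840 = 0.39311
  25–29: 5 × 0.0861 × 0.9779 = 0.42099
  30–34: 5 × 0.0801 × 0.9729 = 0.38965
  35–39: 5 × 0.0390 × 0.9609 = 0.18738
  40–44: 5 × 0.0136 × 0.9456 = 0.06430
  45–49: 5 × 0.0037 × 0.9301 = 0.01721
Sum = 1.72951
NRR = 0.48780 × 1.72951 = 0.84365
With NRR below 1 the population is below replacement fertility.

0.844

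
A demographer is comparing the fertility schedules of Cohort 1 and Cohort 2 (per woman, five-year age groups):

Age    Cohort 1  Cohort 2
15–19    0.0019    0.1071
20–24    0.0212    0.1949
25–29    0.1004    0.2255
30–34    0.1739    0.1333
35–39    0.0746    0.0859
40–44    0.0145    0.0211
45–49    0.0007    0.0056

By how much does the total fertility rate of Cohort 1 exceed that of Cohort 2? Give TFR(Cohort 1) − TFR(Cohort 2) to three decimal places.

Cohort 1:
  Sum of ASFRs = 0.0019 + 0.0212 + 0.1004 + 0.1739 + 0.0746 + 0.0145 + 0.0007 = 0.3872
  TFR = 5 × 0.3872 = 1.936
Cohort 2:
  Sum of ASFRs = 0.1071 + 0.1949 + 0.2255 + 0.1333 + 0.0859 + 0.0211 + 0.0056 = 0.7734
  TFR = 5 × 0.7734 = 3.867
Difference = 1.936 − 3.867 = -1.931

-1.931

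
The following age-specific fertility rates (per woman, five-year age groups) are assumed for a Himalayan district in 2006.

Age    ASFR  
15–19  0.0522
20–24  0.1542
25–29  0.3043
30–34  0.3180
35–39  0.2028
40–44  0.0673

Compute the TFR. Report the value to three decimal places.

5.494

Sum of ASFRs = 0.0522 + 0.1542 + 0.3043 + 0.3180 + 0.2028 + 0.0673 = 1.0988
TFR = 5 × 1.0988 = 5.494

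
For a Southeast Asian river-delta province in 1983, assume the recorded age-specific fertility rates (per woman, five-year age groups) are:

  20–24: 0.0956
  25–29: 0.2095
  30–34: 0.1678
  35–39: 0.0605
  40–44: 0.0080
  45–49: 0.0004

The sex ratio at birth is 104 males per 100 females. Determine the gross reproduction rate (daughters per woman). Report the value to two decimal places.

1.33

Proportion female at birth = 100 / (100 + 104) = 0.49020.
Sum of ASFRs = 0.0956 + 0.2095 + 0.1678 + 0.0605 + 0.0080 + 0.0004 = 0.5418
TFR = 5 × 0.5418 = 2.709
GRR = 0.49020 × 2.709 = 1.32795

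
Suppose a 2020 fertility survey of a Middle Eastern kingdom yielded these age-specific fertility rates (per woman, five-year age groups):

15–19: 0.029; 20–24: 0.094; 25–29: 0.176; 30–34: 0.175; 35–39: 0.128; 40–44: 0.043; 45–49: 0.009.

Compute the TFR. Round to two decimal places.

Sum of ASFRs = 0.029 + 0.094 + 0.176 + 0.175 + 0.128 + 0.043 + 0.009 = 0.654
TFR = 5 × 0.654 = 3.27

3.27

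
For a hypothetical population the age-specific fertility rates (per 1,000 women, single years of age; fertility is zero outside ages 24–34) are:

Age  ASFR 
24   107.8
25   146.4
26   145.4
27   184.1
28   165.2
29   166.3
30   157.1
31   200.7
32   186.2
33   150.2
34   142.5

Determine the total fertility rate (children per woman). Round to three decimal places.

Sum of ASFRs = 107.8 + 146.4 + 145.4 + 184.1 + 165.2 + 166.3 + 157.1 + 200.7 + 186.2 + 150.2 + 142.5 = 1751.9
TFR = 1751.9 / 1000 = 1.7519

1.752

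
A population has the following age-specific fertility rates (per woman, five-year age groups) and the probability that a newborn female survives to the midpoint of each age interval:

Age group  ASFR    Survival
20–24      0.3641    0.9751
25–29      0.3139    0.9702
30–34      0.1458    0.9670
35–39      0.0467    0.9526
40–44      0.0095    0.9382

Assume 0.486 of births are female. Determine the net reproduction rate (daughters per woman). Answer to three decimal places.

2.075

Proportion female at birth = 0.486.
Weighting each age-specific rate by interval width and survival:
  20–24: 5 × 0.3641 × 0.9751 = 1.77517
  25–29: 5 × 0.3139 × 0.9702 = 1.52273
  30–34: 5 × 0.1458 × 0.9670 = 0.70494
  35–39: 5 × 0.0467 × 0.9526 = 0.22243
  40–44: 5 × 0.0095 × 0.9382 = 0.04456
Sum = 4.26983
NRR = 0.486 × 4.26983 = 2.07514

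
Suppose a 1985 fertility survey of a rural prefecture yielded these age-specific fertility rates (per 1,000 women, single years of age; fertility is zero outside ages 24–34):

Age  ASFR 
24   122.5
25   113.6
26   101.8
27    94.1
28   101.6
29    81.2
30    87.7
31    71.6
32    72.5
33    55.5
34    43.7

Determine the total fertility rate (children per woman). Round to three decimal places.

0.946

Sum of ASFRs = 122.5 + 113.6 + 101.8 + 94.1 + 101.6 + 81.2 + 87.7 + 71.6 + 72.5 + 55.5 + 43.7 = 945.8
TFR = 945.8 / 1000 = 0.9458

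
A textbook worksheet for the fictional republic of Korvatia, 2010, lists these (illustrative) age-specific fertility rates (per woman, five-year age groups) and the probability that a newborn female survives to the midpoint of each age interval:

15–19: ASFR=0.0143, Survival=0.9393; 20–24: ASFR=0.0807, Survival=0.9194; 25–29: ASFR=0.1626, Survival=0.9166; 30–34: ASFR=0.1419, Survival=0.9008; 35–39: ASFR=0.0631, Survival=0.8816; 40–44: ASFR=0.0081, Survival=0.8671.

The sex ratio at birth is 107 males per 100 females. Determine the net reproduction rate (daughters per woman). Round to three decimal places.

Proportion female at birth = 100 / (100 + 107) = 0.48309.
Per-age-group product (5 × ASFR × survival probability):
  15–19: 5 × 0.0143 × 0.9393 = 0.06716
  20–24: 5 × 0.0807 × 0.9194 = 0.37098
  25–29: 5 × 0.1626 × 0.9166 = 0.74520
  30–34: 5 × 0.1419 × 0.9008 = 0.63912
  35–39: 5 × 0.0631 × 0.8816 = 0.27814
  40–44: 5 × 0.0081 × 0.8671 = 0.03512
Sum = 2.13572
NRR = 0.48309 × 2.13572 = 1.03174
With NRR above 1 the population is above replacement fertility.

1.032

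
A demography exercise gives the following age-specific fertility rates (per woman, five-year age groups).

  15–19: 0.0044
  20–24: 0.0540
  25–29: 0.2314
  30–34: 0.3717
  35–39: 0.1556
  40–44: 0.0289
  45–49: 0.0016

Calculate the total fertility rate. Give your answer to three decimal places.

4.238

Sum of ASFRs = 0.0044 + 0.0540 + 0.2314 + 0.3717 + 0.1556 + 0.0289 + 0.0016 = 0.8476
TFR = 5 × 0.8476 = 4.238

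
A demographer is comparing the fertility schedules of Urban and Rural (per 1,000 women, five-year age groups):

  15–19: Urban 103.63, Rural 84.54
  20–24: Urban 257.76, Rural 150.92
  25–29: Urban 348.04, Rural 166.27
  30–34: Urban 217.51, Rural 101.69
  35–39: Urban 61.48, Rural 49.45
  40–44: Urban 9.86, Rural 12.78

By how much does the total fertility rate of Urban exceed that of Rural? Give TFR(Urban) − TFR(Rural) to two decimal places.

Urban:
  Sum of ASFRs = 103.63 + 257.76 + 348.04 + 217.51 + 61.48 + 9.86 = 998.28
  TFR = 5 × 998.28 / 1000 = 4.9914
Rural:
  Sum of ASFRs = 84.54 + 150.92 + 166.27 + 101.69 + 49.45 + 12.78 = 565.65
  TFR = 5 × 565.65 / 1000 = 2.82825
Difference = 4.9914 − 2.82825 = 2.16315

2.16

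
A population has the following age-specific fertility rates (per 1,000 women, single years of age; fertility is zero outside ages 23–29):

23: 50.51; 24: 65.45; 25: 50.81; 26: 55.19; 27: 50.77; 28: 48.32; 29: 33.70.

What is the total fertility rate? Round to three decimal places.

Sum of ASFRs = 50.51 + 65.45 + 50.81 + 55.19 + 50.77 + 48.32 + 33.70 = 354.75
TFR = 354.75 / 1000 = 0.35475

0.355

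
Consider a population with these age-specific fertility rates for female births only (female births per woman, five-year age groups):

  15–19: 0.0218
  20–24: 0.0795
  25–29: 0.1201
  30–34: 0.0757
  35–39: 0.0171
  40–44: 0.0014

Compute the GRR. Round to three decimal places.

1.578

Sum of female ASFRs = 0.0218 + 0.0795 + 0.1201 + 0.0757 + 0.0171 + 0.0014 = 0.3156
GRR = 5 × 0.3156 = 1.578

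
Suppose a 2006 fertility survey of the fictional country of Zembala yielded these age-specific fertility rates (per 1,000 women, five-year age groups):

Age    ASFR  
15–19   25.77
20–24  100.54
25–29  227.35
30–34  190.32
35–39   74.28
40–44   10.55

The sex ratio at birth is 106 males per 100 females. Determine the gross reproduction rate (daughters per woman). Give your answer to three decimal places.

Proportion female at birth = 100 / (100 + 106) = 0.48544.
Sum of ASFRs = 25.77 + 100.54 + 227.35 + 190.32 + 74.28 + 10.55 = 628.81
TFR = 5 × 628.81 / 1000 = 3.14405
GRR = 0.48544 × 3.14405 = 1.52625

1.526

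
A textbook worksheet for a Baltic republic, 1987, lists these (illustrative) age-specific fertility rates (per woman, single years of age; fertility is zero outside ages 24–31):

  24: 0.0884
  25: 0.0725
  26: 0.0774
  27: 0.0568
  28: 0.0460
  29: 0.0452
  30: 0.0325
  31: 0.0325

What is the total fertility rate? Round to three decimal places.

Sum of ASFRs = 0.0884 + 0.0725 + 0.0774 + 0.0568 + 0.0460 + 0.0452 + 0.0325 + 0.0325 = 0.4513
TFR = 0.4513

0.451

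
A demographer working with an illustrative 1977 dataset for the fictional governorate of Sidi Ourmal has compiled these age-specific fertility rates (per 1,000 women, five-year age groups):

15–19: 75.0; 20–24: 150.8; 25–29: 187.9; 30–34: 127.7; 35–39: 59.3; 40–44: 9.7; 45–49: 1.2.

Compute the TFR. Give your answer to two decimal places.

3.06

Sum of ASFRs = 75.0 + 150.8 + 187.9 + 127.7 + 59.3 + 9.7 + 1.2 = 611.6
TFR = 5 × 611.6 / 1000 = 3.058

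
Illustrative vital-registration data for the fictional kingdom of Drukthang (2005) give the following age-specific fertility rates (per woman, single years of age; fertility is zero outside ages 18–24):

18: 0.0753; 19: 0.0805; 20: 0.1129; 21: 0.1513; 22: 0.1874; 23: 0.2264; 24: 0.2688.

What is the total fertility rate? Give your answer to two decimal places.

Sum of ASFRs = 0.0753 + 0.0805 + 0.1129 + 0.1513 + 0.1874 + 0.2264 + 0.2688 = 1.1026
TFR = 1.1026

1.10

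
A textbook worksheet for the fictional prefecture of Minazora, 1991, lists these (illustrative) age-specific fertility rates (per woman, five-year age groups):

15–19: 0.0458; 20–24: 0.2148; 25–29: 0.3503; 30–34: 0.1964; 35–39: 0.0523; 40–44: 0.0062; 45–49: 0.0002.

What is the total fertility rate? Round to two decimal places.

Sum of ASFRs = 0.0458 + 0.2148 + 0.3503 + 0.1964 + 0.0523 + 0.0062 + 0.0002 = 0.8660
TFR = 5 × 0.8660 = 4.33

4.33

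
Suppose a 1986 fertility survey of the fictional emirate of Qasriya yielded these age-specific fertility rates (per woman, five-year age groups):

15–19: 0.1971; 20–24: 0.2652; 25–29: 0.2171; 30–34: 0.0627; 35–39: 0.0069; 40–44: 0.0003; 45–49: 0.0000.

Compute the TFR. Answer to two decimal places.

Sum of ASFRs = 0.1971 + 0.2652 + 0.2171 + 0.0627 + 0.0069 + 0.0003 + 0.0000 = 0.7493
TFR = 5 × 0.7493 = 3.7465

3.75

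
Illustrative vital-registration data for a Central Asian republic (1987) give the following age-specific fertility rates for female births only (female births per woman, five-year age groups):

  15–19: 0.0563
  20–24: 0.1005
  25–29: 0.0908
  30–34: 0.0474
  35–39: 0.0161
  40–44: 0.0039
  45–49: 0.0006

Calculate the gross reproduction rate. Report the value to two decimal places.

1.58

Sum of female ASFRs = 0.0563 + 0.1005 + 0.0908 + 0.0474 + 0.0161 + 0.0039 + 0.0006 = 0.3156
GRR = 5 × 0.3156 = 1.578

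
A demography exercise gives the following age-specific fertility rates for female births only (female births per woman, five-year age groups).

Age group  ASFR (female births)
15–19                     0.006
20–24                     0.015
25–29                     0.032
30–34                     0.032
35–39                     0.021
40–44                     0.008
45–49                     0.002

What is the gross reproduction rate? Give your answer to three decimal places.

Sum of female ASFRs = 0.006 + 0.015 + 0.032 + 0.032 + 0.021 + 0.008 + 0.002 = 0.116
GRR = 5 × 0.116 = 0.58

0.580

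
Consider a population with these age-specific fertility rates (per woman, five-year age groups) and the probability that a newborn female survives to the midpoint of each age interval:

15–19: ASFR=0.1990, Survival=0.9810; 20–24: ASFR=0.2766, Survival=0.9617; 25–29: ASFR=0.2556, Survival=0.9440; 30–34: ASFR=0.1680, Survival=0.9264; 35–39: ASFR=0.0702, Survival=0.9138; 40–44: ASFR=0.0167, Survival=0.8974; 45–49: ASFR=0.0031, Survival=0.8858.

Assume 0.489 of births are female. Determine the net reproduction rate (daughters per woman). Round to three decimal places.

2.298

Proportion female at birth = 0.489.
Weighting each age-specific rate by interval width and survival:
  15–19: 5 × 0.1990 × 0.9810 = 0.97610
  20–24: 5 × 0.2766 × 0.9617 = 1.33003
  25–29: 5 × 0.2556 × 0.9440 = 1.20643
  30–34: 5 × 0.1680 × 0.9264 = 0.77818
  35–39: 5 × 0.0702 × 0.9138 = 0.32074
  40–44: 5 × 0.0167 × 0.8974 = 0.07493
  45–49: 5 × 0.0031 × 0.8858 = 0.01373
Sum = 4.70014
NRR = 0.489 × 4.70014 = 2.29837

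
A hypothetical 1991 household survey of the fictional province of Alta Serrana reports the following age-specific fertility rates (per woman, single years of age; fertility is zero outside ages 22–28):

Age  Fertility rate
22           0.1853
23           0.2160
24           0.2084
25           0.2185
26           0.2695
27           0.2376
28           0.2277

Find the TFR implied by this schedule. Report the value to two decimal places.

1.56

Sum of ASFRs = 0.1853 + 0.2160 + 0.2084 + 0.2185 + 0.2695 + 0.2376 + 0.2277 = 1.5630
TFR = 1.563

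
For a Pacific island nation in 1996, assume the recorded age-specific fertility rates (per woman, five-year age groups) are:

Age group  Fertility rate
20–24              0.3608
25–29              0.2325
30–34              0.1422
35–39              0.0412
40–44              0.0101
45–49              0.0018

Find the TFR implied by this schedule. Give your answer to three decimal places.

Sum of ASFRs = 0.3608 + 0.2325 + 0.1422 + 0.0412 + 0.0101 + 0.0018 = 0.7886
TFR = 5 × 0.7886 = 3.943

3.943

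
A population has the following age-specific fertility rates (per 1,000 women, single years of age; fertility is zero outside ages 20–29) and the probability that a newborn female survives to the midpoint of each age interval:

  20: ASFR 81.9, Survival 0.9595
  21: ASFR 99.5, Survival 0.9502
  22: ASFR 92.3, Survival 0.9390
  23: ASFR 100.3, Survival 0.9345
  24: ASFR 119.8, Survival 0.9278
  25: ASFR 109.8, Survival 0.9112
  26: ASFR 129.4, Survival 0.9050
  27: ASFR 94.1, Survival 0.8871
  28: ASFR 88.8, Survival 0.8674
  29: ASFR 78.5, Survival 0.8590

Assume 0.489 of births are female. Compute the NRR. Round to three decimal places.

0.445

Proportion female at birth = 0.489.
Each age group contributes 1 × ASFR × survival:
  20: 1 × 81.9/1000 × 0.9595 = 0.07858
  21: 1 × 99.5/1000 × 0.9502 = 0.09454
  22: 1 × 92.3/1000 × 0.9390 = 0.08667
  23: 1 × 100.3/1000 × 0.9345 = 0.09373
  24: 1 × 119.8/1000 × 0.9278 = 0.11115
  25: 1 × 109.8/1000 × 0.9112 = 0.10005
  26: 1 × 129.4/1000 × 0.9050 = 0.11711
  27: 1 × 94.1/1000 × 0.8871 = 0.08348
  28: 1 × 88.8/1000 × 0.8674 = 0.07703
  29: 1 × 78.5/1000 × 0.8590 = 0.06743
Sum = 0.90977
NRR = 0.489 × 0.90977 = 0.44488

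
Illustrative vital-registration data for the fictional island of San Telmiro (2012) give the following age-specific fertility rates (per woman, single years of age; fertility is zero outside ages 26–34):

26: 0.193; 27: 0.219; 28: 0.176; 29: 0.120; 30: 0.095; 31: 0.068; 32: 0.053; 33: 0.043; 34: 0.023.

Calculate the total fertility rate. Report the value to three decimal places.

0.990

Sum of ASFRs = 0.193 + 0.219 + 0.176 + 0.120 + 0.095 + 0.068 + 0.053 + 0.043 + 0.023 = 0.990
TFR = 0.99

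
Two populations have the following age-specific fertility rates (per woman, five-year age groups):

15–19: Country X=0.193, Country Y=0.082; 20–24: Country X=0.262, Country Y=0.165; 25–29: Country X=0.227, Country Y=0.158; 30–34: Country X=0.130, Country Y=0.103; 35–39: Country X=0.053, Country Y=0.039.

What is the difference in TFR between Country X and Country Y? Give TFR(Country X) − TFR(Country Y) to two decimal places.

Country X:
  Sum of ASFRs = 0.193 + 0.262 + 0.227 + 0.130 + 0.053 = 0.865
  TFR = 5 × 0.865 = 4.325
Country Y:
  Sum of ASFRs = 0.082 + 0.165 + 0.158 + 0.103 + 0.039 = 0.547
  TFR = 5 × 0.547 = 2.735
Difference = 4.325 − 2.735 = 1.59

1.59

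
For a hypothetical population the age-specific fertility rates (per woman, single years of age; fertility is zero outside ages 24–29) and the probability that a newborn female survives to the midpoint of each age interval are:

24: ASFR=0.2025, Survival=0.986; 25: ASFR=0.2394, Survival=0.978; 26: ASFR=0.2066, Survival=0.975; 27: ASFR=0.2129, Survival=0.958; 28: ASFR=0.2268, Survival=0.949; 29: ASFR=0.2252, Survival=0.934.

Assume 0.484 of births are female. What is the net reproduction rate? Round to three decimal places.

Proportion female at birth = 0.484.
Survival-weighted fertility by age (1·fₓ·Sₓ):
  24: 1 × 0.2025 × 0.986 = 0.19967
  25: 1 × 0.2394 × 0.978 = 0.23413
  26: 1 × 0.2066 × 0.975 = 0.20144
  27: 1 × 0.2129 × 0.958 = 0.20396
  28: 1 × 0.2268 × 0.949 = 0.21523
  29: 1 × 0.2252 × 0.934 = 0.21034
Sum = 1.26477
NRR = 0.484 × 1.26477 = 0.61215
NRR < 1, so the cohort does not fully replace itself.

0.612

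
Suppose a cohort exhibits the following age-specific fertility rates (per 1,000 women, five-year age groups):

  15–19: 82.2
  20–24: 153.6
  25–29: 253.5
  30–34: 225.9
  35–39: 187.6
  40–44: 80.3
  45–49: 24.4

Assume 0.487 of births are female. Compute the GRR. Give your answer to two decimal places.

2.45

Proportion female at birth = 0.487.
Sum of ASFRs = 82.2 + 153.6 + 253.5 + 225.9 + 187.6 + 80.3 + 24.4 = 1007.5
TFR = 5 × 1007.5 / 1000 = 5.0375
GRR = 0.487 × 5.0375 = 2.45326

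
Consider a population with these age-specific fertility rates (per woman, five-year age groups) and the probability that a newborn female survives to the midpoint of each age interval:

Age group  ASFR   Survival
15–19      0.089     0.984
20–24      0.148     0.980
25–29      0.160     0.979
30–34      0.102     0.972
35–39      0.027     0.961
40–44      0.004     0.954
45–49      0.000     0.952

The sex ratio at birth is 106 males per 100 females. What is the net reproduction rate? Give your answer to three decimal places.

Proportion female at birth = 100 / (100 + 106) = 0.48544.
Survival-weighted fertility by age (5·fₓ·Sₓ):
  15–19: 5 × 0.089 × 0.984 = 0.43788
  20–24: 5 × 0.148 × 0.980 = 0.72520
  25–29: 5 × 0.160 × 0.979 = 0.78320
  30–34: 5 × 0.102 × 0.972 = 0.49572
  35–39: 5 × 0.027 × 0.961 = 0.12974
  40–44: 5 × 0.004 × 0.954 = 0.01908
  45–49: 5 × 0.000 × 0.952 = 0.00000
Sum = 2.59082
NRR = 0.48544 × 2.59082 = 1.25769
NRR > 1, so each generation more than replaces itself.

1.258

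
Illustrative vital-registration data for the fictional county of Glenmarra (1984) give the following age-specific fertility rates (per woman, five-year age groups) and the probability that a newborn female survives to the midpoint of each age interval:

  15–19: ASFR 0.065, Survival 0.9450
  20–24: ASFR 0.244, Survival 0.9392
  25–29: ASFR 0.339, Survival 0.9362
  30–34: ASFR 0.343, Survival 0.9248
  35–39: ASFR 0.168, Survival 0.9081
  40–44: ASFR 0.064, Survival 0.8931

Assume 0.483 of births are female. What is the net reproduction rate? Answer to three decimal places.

2.741

Proportion female at birth = 0.483.
Weighting each age-specific rate by interval width and survival:
  15–19: 5 × 0.065 × 0.9450 = 0.30713
  20–24: 5 × 0.244 × 0.9392 = 1.14582
  25–29: 5 × 0.339 × 0.9362 = 1.58686
  30–34: 5 × 0.343 × 0.9248 = 1.58603
  35–39: 5 × 0.168 × 0.9081 = 0.76280
  40–44: 5 × 0.064 × 0.8931 = 0.28579
Sum = 5.67443
NRR = 0.483 × 5.67443 = 2.74075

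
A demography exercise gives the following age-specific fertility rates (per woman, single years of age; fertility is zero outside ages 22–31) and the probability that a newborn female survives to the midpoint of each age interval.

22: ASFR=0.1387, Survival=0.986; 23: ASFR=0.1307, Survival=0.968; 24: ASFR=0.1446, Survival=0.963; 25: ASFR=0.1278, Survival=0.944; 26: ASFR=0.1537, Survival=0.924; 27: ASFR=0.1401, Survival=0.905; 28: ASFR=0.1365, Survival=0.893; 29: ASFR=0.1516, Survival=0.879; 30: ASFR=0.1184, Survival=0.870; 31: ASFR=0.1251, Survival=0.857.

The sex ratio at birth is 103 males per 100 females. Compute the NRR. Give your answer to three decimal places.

0.619

Proportion female at birth = 100 / (100 + 103) = 0.49261.
Per-age-group product (1 × ASFR × survival probability):
  22: 1 × 0.1387 × 0.986 = 0.13676
  23: 1 × 0.1307 × 0.968 = 0.12652
  24: 1 × 0.1446 × 0.963 = 0.13925
  25: 1 × 0.1278 × 0.944 = 0.12064
  26: 1 × 0.1537 × 0.924 = 0.14202
  27: 1 × 0.1401 × 0.905 = 0.12679
  28: 1 × 0.1365 × 0.893 = 0.12189
  29: 1 × 0.1516 × 0.879 = 0.13326
  30: 1 × 0.1184 × 0.870 = 0.10301
  31: 1 × 0.1251 × 0.857 = 0.10721
Sum = 1.25735
NRR = 0.49261 × 1.25735 = 0.61938
NRR < 1, so the cohort does not fully replace itself.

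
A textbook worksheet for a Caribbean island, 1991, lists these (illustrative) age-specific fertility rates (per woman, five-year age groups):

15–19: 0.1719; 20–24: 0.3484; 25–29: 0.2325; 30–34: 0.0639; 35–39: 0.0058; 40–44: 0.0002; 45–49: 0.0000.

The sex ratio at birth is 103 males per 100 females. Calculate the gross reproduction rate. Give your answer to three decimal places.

Proportion female at birth = 100 / (100 + 103) = 0.49261.
Sum of ASFRs = 0.1719 + 0.3484 + 0.2325 + 0.0639 + 0.0058 + 0.0002 + 0.0000 = 0.8227
TFR = 5 × 0.8227 = 4.1135
GRR = 0.49261 × 4.1135 = 2.02635

2.026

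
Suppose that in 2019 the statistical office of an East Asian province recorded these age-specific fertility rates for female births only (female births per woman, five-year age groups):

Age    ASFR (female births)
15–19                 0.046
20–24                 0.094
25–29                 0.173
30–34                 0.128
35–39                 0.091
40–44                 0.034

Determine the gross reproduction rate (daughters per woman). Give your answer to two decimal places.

2.83

Sum of female ASFRs = 0.046 + 0.094 + 0.173 + 0.128 + 0.091 + 0.034 = 0.566
GRR = 5 × 0.566 = 2.83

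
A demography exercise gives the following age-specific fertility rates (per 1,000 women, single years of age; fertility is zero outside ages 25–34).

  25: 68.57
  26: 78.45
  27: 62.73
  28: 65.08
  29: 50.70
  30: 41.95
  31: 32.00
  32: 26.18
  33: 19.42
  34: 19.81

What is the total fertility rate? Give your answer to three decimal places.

0.465

Sum of ASFRs = 68.57 + 78.45 + 62.73 + 65.08 + 50.70 + 41.95 + 32.00 + 26.18 + 19.42 + 19.81 = 464.89
TFR = 464.89 / 1000 = 0.46489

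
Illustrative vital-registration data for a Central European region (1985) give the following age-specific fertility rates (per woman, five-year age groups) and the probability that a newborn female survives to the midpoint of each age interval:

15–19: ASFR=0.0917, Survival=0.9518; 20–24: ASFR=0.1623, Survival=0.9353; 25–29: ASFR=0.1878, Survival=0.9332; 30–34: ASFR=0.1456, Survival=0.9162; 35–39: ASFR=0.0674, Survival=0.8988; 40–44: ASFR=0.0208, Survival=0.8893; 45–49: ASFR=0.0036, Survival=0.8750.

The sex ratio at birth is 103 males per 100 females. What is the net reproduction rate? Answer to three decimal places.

Proportion female at birth = 100 / (100 + 103) = 0.49261.
Weighting each age-specific rate by interval width and survival:
  15–19: 5 × 0.0917 × 0.9518 = 0.43640
  20–24: 5 × 0.1623 × 0.9353 = 0.75900
  25–29: 5 × 0.1878 × 0.9332 = 0.87627
  30–34: 5 × 0.1456 × 0.9162 = 0.66699
  35–39: 5 × 0.0674 × 0.8988 = 0.30290
  40–44: 5 × 0.0208 × 0.8893 = 0.09249
  45–49: 5 × 0.0036 × 0.8750 = 0.01575
Sum = 3.14980
NRR = 0.49261 × 3.14980 = 1.55162

1.552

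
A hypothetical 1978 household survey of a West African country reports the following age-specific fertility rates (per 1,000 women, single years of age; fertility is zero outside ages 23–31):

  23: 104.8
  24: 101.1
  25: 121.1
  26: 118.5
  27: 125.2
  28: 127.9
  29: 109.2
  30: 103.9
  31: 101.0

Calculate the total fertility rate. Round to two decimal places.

Sum of ASFRs = 104.8 + 101.1 + 121.1 + 118.5 + 125.2 + 127.9 + 109.2 + 103.9 + 101.0 = 1012.7
TFR = 1012.7 / 1000 = 1.0127

1.01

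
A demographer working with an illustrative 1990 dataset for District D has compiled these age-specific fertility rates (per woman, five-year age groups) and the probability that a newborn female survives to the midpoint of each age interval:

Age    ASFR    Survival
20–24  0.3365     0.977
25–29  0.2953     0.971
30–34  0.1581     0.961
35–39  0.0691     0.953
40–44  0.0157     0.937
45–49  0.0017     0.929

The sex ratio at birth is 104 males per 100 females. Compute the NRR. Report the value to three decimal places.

Proportion female at birth = 100 / (100 + 104) = 0.49020.
Weighting each age-specific rate by interval width and survival:
  20–24: 5 × 0.3365 × 0.977 = 1.64380
  25–29: 5 × 0.2953 × 0.971 = 1.43368
  30–34: 5 × 0.1581 × 0.961 = 0.75967
  35–39: 5 × 0.0691 × 0.953 = 0.32926
  40–44: 5 × 0.0157 × 0.937 = 0.07355
  45–49: 5 × 0.0017 × 0.929 = 0.00790
Sum = 4.24786
NRR = 0.49020 × 4.24786 = 2.08230

2.082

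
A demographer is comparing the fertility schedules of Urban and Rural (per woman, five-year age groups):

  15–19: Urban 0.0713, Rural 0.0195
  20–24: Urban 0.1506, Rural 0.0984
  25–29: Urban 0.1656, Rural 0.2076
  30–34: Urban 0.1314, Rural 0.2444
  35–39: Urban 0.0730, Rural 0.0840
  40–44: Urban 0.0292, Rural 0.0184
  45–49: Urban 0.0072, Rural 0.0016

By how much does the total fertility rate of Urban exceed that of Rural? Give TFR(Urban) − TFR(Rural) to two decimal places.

Urban:
  Sum of ASFRs = 0.0713 + 0.1506 + 0.1656 + 0.1314 + 0.0730 + 0.0292 + 0.0072 = 0.6283
  TFR = 5 × 0.6283 = 3.1415
Rural:
  Sum of ASFRs = 0.0195 + 0.0984 + 0.2076 + 0.2444 + 0.0840 + 0.0184 + 0.0016 = 0.6739
  TFR = 5 × 0.6739 = 3.3695
Difference = 3.1415 − 3.3695 = -0.228

-0.23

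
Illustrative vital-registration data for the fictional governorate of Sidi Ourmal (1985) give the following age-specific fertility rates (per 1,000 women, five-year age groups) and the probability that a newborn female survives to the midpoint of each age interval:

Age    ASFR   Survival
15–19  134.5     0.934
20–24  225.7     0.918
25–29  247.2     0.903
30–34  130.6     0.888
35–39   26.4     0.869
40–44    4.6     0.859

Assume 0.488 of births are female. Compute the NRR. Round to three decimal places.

1.705

Proportion female at birth = 0.488.
Each age group contributes 5 × ASFR × survival:
  15–19: 5 × 134.5/1000 × 0.934 = 0.62812
  20–24: 5 × 225.7/1000 × 0.918 = 1.03596
  25–29: 5 × 247.2/1000 × 0.903 = 1.11611
  30–34: 5 × 130.6/1000 × 0.888 = 0.57986
  35–39: 5 × 26.4/1000 × 0.869 = 0.11471
  40–44: 5 × 4.6/1000 × 0.859 = 0.01976
Sum = 3.49452
NRR = 0.488 × 3.49452 = 1.70533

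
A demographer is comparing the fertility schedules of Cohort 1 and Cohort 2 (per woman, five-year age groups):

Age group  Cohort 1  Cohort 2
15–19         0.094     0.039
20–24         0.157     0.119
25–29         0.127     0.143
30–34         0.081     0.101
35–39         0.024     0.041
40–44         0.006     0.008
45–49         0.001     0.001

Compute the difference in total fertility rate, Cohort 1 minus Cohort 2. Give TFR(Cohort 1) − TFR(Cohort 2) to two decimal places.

0.19

Cohort 1:
  Sum of ASFRs = 0.094 + 0.157 + 0.127 + 0.081 + 0.024 + 0.006 + 0.001 = 0.490
  TFR = 5 × 0.490 = 2.45
Cohort 2:
  Sum of ASFRs = 0.039 + 0.119 + 0.143 + 0.101 + 0.041 + 0.008 + 0.001 = 0.452
  TFR = 5 × 0.452 = 2.26
Difference = 2.45 − 2.26 = 0.19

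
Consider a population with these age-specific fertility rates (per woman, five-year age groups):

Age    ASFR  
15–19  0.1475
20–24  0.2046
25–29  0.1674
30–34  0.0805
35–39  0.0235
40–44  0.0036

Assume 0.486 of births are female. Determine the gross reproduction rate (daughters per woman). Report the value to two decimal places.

1.52

Proportion female at birth = 0.486.
Sum of ASFRs = 0.1475 + 0.2046 + 0.1674 + 0.0805 + 0.0235 + 0.0036 = 0.6271
TFR = 5 × 0.6271 = 3.1355
GRR = 0.486 × 3.1355 = 1.52385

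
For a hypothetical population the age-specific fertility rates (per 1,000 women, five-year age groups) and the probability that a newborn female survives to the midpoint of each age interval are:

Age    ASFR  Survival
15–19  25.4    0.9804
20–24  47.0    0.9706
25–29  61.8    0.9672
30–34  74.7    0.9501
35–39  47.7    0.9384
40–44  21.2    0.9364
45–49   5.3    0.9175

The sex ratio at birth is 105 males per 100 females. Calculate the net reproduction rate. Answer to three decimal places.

0.660

Proportion female at birth = 100 / (100 + 105) = 0.48780.
Weighting each age-specific rate by interval width and survival:
  15–19: 5 × 25.4/1000 × 0.9804 = 0.12451
  20–24: 5 × 47.0/1000 × 0.9706 = 0.22809
  25–29: 5 × 61.8/1000 × 0.9672 = 0.29886
  30–34: 5 × 74.7/1000 × 0.9501 = 0.35486
  35–39: 5 × 47.7/1000 × 0.9384 = 0.22381
  40–44: 5 × 21.2/1000 × 0.9364 = 0.09926
  45–49: 5 × 5.3/1000 × 0.9175 = 0.02431
Sum = 1.35370
NRR = 0.48780 × 1.35370 = 0.66033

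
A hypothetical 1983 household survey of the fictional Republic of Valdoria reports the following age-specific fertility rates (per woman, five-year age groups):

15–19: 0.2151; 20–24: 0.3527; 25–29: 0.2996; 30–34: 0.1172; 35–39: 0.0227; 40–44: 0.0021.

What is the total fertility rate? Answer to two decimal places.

Sum of ASFRs = 0.2151 + 0.3527 + 0.2996 + 0.1172 + 0.0227 + 0.0021 = 1.0094
TFR = 5 × 1.0094 = 5.047

5.05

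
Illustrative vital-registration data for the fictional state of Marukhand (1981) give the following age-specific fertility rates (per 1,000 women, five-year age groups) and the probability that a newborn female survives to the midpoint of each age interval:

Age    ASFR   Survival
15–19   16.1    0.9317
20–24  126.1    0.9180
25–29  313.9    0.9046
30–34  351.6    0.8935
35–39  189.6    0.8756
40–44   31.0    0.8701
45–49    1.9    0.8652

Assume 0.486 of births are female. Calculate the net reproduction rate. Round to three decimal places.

Proportion female at birth = 0.486.
Survival-weighted fertility by age (5·fₓ·Sₓ):
  15–19: 5 × 16.1/1000 × 0.9317 = 0.07500
  20–24: 5 × 126.1/1000 × 0.9180 = 0.57880
  25–29: 5 × 313.9/1000 × 0.9046 = 1.41977
  30–34: 5 × 351.6/1000 × 0.8935 = 1.57077
  35–39: 5 × 189.6/1000 × 0.8756 = 0.83007
  40–44: 5 × 31.0/1000 × 0.8701 = 0.13487
  45–49: 5 × 1.9/1000 × 0.8652 = 0.00822
Sum = 4.61750
NRR = 0.486 × 4.61750 = 2.24411

2.244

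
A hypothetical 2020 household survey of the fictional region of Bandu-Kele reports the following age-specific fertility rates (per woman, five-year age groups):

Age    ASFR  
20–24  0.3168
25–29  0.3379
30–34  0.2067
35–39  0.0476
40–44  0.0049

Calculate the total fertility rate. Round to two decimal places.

4.57

Sum of ASFRs = 0.3168 + 0.3379 + 0.2067 + 0.0476 + 0.0049 = 0.9139
TFR = 5 × 0.9139 = 4.5695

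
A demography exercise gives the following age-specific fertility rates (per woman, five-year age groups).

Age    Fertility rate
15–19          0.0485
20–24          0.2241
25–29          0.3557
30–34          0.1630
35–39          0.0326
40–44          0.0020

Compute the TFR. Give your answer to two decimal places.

4.13

Sum of ASFRs = 0.0485 + 0.2241 + 0.3557 + 0.1630 + 0.0326 + 0.0020 = 0.8259
TFR = 5 × 0.8259 = 4.1295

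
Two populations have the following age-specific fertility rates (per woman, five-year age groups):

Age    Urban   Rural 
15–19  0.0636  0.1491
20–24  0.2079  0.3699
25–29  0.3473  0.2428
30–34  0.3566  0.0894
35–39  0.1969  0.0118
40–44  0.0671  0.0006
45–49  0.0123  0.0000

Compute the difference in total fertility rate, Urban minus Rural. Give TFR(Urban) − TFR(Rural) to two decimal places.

Urban:
  Sum of ASFRs = 0.0636 + 0.2079 + 0.3473 + 0.3566 + 0.1969 + 0.0671 + 0.0123 = 1.2517
  TFR = 5 × 1.2517 = 6.2585
Rural:
  Sum of ASFRs = 0.1491 + 0.3699 + 0.2428 + 0.0894 + 0.0118 + 0.0006 + 0.0000 = 0.8636
  TFR = 5 × 0.8636 = 4.318
Difference = 6.2585 − 4.318 = 1.9405

1.94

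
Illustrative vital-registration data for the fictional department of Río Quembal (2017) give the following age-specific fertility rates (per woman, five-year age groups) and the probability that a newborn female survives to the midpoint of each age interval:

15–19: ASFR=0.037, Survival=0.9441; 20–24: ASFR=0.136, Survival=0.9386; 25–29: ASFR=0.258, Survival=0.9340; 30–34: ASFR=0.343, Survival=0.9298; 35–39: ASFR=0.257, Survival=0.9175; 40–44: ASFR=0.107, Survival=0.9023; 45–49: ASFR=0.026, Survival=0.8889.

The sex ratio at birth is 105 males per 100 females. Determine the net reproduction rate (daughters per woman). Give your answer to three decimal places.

Proportion female at birth = 100 / (100 + 105) = 0.48780.
Per-age-group product (5 × ASFR × survival probability):
  15–19: 5 × 0.037 × 0.9441 = 0.17466
  20–24: 5 × 0.136 × 0.9386 = 0.63825
  25–29: 5 × 0.258 × 0.9340 = 1.20486
  30–34: 5 × 0.343 × 0.9298 = 1.59461
  35–39: 5 × 0.257 × 0.9175 = 1.17899
  40–44: 5 × 0.107 × 0.9023 = 0.48273
  45–49: 5 × 0.026 × 0.8889 = 0.11556
Sum = 5.38966
NRR = 0.48780 × 5.38966 = 2.62908

2.629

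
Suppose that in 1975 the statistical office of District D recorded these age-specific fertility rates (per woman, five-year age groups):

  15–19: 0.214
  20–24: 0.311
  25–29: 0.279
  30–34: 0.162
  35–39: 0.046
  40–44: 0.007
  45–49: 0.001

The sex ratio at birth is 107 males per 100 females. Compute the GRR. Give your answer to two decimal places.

2.46

Proportion female at birth = 100 / (100 + 107) = 0.48309.
Sum of ASFRs = 0.214 + 0.311 + 0.279 + 0.162 + 0.046 + 0.007 + 0.001 = 1.020
TFR = 5 × 1.020 = 5.1
GRR = 0.48309 × 5.1 = 2.46376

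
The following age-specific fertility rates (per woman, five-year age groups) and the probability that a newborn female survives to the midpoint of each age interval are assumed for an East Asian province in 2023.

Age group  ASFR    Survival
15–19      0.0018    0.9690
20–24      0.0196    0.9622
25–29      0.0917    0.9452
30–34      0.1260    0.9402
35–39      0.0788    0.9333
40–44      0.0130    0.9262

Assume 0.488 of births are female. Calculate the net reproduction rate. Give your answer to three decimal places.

Proportion female at birth = 0.488.
Weighting each age-specific rate by interval width and survival:
  15–19: 5 × 0.0018 × 0.9690 = 0.00872
  20–24: 5 × 0.0196 × 0.9622 = 0.09430
  25–29: 5 × 0.0917 × 0.9452 = 0.43337
  30–34: 5 × 0.1260 × 0.9402 = 0.59233
  35–39: 5 × 0.0788 × 0.9333 = 0.36772
  40–44: 5 × 0.0130 × 0.9262 = 0.06020
Sum = 1.55664
NRR = 0.488 × 1.55664 = 0.75964

0.760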